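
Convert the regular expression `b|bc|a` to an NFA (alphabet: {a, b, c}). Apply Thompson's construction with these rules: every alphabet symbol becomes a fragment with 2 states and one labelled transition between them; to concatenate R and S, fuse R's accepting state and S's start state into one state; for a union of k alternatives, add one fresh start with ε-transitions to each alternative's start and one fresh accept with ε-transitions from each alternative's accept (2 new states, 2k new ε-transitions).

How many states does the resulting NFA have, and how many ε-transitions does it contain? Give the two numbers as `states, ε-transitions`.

Building bottom-up:
Each of the 4 symbol leaves contributes 2 states and 0 ε-transitions.
  bc — 3 states, 0 ε-transitions
  b|bc|a — 9 states, 6 ε-transitions

9, 6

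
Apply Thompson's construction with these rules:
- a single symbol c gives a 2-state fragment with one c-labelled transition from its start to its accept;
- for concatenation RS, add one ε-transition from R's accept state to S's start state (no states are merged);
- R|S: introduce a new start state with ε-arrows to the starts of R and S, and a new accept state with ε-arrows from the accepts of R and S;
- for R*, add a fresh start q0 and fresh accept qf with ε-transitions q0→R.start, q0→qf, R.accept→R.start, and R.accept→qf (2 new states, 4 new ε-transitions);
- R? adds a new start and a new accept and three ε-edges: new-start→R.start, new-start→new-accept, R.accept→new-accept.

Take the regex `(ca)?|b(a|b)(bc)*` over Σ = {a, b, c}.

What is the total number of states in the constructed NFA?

22

Bottom-up over the parse tree:
Each of the 7 symbol leaves contributes a 2-state fragment.
  ca : 4 states
  (ca)? : 6 states
  a|b : 6 states
  bc : 4 states
  (bc)* : 6 states
  b(a|b)(bc)* : 14 states
  (ca)?|b(a|b)(bc)* : 22 states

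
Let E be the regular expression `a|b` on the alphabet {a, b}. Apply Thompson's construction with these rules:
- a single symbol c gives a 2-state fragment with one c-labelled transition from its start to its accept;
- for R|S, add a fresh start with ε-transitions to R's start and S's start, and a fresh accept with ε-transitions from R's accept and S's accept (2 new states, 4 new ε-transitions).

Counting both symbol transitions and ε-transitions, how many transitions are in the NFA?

Bottom-up over the parse tree:
Each of the 2 symbol leaves contributes 1 transition (1 symbol, 0 ε).
  a|b — 6 transitions (2 symbol, 4 ε)

6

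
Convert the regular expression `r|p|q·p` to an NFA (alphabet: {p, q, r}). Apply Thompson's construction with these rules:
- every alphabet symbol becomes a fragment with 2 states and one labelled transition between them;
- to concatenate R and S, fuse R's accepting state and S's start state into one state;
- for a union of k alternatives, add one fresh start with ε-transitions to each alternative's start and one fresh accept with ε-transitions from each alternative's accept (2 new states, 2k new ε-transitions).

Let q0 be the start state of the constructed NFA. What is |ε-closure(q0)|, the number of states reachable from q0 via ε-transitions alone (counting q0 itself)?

4

Work bottom-up. For each fragment F, track |ε-closure(F.start)| and whether F's accept lies in that closure (i.e. whether F accepts ε). A single-symbol fragment has closure size 1 and does not accept ε.
  q·p — same as the first factor's closure: |closure| = 1
  r|p|q·p — |closure| = 1 + 1 + 1 + 1 = 4 (the new accept is not ε-reachable since no branch accepts ε)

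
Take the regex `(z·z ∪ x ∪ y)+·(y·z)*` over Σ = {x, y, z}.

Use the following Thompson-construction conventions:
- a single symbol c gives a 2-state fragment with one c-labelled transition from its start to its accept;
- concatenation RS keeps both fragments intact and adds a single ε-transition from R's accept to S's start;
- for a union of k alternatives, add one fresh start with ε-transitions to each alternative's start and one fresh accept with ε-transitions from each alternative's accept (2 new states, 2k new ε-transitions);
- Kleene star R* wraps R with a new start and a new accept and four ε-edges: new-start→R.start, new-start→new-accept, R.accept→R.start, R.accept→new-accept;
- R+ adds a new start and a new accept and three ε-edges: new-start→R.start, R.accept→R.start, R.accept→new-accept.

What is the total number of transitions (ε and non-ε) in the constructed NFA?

22

By structural recursion:
Each of the 6 symbol leaves contributes 1 transition (1 symbol, 0 ε).
  z·z — 3 transitions (2 symbol, 1 ε)
  z·z ∪ x ∪ y — 11 transitions (4 symbol, 7 ε)
  (z·z ∪ x ∪ y)+ — 14 transitions (4 symbol, 10 ε)
  y·z — 3 transitions (2 symbol, 1 ε)
  (y·z)* — 7 transitions (2 symbol, 5 ε)
  (z·z ∪ x ∪ y)+·(y·z)* — 22 transitions (6 symbol, 16 ε)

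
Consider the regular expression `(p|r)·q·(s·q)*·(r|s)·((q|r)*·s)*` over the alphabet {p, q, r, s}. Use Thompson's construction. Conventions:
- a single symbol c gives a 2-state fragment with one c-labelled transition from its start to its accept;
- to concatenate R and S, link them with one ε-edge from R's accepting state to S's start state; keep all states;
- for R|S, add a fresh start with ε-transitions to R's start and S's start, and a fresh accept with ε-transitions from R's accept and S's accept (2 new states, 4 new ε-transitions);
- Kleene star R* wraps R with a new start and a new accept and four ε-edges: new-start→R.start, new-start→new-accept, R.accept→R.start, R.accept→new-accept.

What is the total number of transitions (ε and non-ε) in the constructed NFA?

40

Bottom-up over the parse tree:
Each of the 10 symbol leaves contributes 1 transition (1 symbol, 0 ε).
  p|r — 6 transitions (2 symbol, 4 ε)
  s·q — 3 transitions (2 symbol, 1 ε)
  (s·q)* — 7 transitions (2 symbol, 5 ε)
  r|s — 6 transitions (2 symbol, 4 ε)
  q|r — 6 transitions (2 symbol, 4 ε)
  (q|r)* — 10 transitions (2 symbol, 8 ε)
  (q|r)*·s — 12 transitions (3 symbol, 9 ε)
  ((q|r)*·s)* — 16 transitions (3 symbol, 13 ε)
  (p|r)·q·(s·q)*·(r|s)·((q|r)*·s)* — 40 transitions (10 symbol, 30 ε)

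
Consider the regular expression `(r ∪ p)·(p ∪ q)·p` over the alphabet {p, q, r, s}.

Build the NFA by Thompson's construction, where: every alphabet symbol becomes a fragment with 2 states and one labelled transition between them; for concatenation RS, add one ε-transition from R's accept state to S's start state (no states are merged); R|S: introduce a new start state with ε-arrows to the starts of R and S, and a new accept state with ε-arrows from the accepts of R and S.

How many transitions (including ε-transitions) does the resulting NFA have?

Building bottom-up:
Each of the 5 symbol leaves contributes 1 transition (1 symbol, 0 ε).
  r ∪ p : 6 transitions (2 symbol, 4 ε)
  p ∪ q : 6 transitions (2 symbol, 4 ε)
  (r ∪ p)·(p ∪ q)·p : 15 transitions (5 symbol, 10 ε)

15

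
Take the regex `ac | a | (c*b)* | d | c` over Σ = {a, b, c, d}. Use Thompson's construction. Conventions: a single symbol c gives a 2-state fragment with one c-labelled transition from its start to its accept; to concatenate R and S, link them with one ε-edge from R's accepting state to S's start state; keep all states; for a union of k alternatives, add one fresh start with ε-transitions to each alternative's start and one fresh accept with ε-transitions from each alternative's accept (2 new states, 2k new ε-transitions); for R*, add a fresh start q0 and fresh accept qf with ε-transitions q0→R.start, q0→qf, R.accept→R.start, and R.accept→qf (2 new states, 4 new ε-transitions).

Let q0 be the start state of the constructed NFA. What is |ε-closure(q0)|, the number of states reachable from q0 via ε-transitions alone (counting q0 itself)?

Let C(F) = |ε-closure(F.start)| within fragment F, and note whether F accepts ε. Symbol fragments have C = 1 and do not accept ε. Then:
  ac → same as the first factor's closure: |closure| = 1
  c* → the star's fresh start ε-reaches both the body's start and the fresh accept: |closure| = 2 + 1 = 3
  c*b → the left operand accepts ε, so the closure extends into the next operand (via the concat ε-link); |closure| = 3 + 1 = 4
  (c*b)* → new start has ε-edges to the inner start and to the new accept, so |closure| = 2 + 4 = 6
  ac | a | (c*b)* | d | c → |closure| = 1 (new start) + (1 + 1 + 6 + 1 + 1) + 1 (new accept, since some branch ε-reaches its own accept) = 12

12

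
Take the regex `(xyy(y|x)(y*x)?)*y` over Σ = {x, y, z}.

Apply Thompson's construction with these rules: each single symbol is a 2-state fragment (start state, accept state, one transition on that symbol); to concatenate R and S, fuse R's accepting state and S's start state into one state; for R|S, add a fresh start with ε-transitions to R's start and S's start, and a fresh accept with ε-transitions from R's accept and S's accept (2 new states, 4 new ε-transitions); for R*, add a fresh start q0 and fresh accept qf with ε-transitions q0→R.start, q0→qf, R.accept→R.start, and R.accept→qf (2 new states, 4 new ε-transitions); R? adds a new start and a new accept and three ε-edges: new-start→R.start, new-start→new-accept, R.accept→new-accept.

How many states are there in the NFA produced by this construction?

18

Per subexpression:
Each of the 8 symbol leaves contributes a 2-state fragment.
  y|x → 6 states
  y* → 4 states
  y*x → 5 states
  (y*x)? → 7 states
  xyy(y|x)(y*x)? → 15 states
  (xyy(y|x)(y*x)?)* → 17 states
  (xyy(y|x)(y*x)?)*y → 18 states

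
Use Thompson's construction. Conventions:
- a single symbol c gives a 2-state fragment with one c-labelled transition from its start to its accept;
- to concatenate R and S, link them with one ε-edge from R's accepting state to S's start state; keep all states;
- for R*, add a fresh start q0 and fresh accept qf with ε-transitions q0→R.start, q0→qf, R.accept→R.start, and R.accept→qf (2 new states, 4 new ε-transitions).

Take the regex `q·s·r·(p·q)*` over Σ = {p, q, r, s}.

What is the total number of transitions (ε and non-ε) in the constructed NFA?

By structural recursion:
Each of the 5 symbol leaves contributes 1 transition (1 symbol, 0 ε).
  p·q : 3 transitions (2 symbol, 1 ε)
  (p·q)* : 7 transitions (2 symbol, 5 ε)
  q·s·r·(p·q)* : 13 transitions (5 symbol, 8 ε)

13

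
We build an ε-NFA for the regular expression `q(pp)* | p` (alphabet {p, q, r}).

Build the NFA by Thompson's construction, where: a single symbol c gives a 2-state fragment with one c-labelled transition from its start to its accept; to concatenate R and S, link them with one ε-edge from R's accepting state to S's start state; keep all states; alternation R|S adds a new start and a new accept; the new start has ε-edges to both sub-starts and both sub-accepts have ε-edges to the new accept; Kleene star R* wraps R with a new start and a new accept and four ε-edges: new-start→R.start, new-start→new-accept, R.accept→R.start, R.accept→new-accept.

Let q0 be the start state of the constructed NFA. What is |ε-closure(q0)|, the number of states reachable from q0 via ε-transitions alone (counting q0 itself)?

3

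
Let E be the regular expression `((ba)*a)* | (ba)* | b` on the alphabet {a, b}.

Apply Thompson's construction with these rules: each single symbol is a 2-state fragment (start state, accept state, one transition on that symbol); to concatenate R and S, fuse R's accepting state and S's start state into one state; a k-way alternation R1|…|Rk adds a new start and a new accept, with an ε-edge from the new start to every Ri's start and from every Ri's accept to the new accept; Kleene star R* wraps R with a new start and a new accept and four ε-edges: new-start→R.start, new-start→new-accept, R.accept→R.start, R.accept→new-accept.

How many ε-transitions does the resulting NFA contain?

18

Bottom-up over the parse tree:
Each of the 6 symbol leaves contributes 0 ε-transitions.
  ba — 0 ε-transitions
  (ba)* — 4 ε-transitions
  (ba)*a — 4 ε-transitions
  ((ba)*a)* — 8 ε-transitions
  ba — 0 ε-transitions
  (ba)* — 4 ε-transitions
  ((ba)*a)* | (ba)* | b — 18 ε-transitions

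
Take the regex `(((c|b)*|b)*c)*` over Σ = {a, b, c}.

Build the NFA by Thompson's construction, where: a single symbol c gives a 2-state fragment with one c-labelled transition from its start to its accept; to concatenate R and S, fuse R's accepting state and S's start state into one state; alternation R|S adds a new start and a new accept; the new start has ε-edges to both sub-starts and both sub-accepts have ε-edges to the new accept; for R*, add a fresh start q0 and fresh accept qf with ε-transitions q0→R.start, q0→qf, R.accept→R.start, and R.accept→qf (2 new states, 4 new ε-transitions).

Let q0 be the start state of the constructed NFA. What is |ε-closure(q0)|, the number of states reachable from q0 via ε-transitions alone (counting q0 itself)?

Let C(F) = |ε-closure(F.start)| within fragment F, and note whether F accepts ε. Symbol fragments have C = 1 and do not accept ε. Then:
  c|b — C = 1 + 1 + 1 = 3 (the new accept is not ε-reachable since no branch accepts ε)
  (c|b)* — C = 1 (new start) + 3 (body) + 1 (new accept) = 5
  (c|b)*|b — new start ε-reaches every alternative's start; at least one alternative accepts ε, so the union's new accept is reached too: C = 1 + 5 + 1 + 1 = 8
  ((c|b)*|b)* — new start has ε-edges to the inner start and to the new accept, so C = 2 + 8 = 10
  ((c|b)*|b)*c — C = 10 + (1−1) = 10 (closure spills across the concat boundary because the left factor accepts ε)
  (((c|b)*|b)*c)* — new start has ε-edges to the inner start and to the new accept, so C = 2 + 10 = 12

12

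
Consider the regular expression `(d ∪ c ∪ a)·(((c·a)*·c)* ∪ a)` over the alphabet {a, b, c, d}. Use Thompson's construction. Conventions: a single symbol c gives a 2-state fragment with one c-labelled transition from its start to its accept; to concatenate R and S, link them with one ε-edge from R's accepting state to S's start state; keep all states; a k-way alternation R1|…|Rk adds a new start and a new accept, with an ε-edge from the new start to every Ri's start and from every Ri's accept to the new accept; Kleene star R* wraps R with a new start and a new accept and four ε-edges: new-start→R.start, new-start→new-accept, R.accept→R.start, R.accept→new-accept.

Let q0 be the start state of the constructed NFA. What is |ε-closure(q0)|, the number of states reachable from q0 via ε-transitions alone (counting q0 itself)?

Work bottom-up. For each fragment F, track |ε-closure(F.start)| and whether F's accept lies in that closure (i.e. whether F accepts ε). A single-symbol fragment has closure size 1 and does not accept ε.
  d ∪ c ∪ a → new start ε-reaches every alternative's start; none of them accept ε, so the new accept is not reached: |closure| = 1 + 1 + 1 + 1 = 4
  c·a → |closure| equals the left operand's closure size = 1 (its accept is not ε-reachable, so the closure stops there)
  (c·a)* → the star's fresh start ε-reaches both the body's start and the fresh accept: |closure| = 2 + 1 = 3
  (c·a)*·c → the left operand accepts ε, so the closure extends into the next operand (via the concat ε-link); |closure| = 3 + 1 = 4
  ((c·a)*·c)* → |closure| = 1 (new start) + 4 (body) + 1 (new accept) = 6
  ((c·a)*·c)* ∪ a → new start ε-reaches every alternative's start; at least one alternative accepts ε, so the union's new accept is reached too: |closure| = 1 + 6 + 1 + 1 = 9
  (d ∪ c ∪ a)·(((c·a)*·c)* ∪ a) → |closure| equals the left operand's closure size = 4 (its accept is not ε-reachable, so the closure stops there)

4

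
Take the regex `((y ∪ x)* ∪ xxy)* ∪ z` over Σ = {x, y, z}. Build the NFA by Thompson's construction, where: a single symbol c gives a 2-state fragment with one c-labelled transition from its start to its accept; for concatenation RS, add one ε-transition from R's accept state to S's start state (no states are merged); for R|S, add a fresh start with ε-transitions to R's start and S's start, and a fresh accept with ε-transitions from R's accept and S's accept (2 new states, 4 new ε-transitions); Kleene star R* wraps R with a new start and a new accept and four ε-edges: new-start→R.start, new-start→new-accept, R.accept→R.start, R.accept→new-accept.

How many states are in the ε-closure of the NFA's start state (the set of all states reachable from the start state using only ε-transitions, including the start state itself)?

13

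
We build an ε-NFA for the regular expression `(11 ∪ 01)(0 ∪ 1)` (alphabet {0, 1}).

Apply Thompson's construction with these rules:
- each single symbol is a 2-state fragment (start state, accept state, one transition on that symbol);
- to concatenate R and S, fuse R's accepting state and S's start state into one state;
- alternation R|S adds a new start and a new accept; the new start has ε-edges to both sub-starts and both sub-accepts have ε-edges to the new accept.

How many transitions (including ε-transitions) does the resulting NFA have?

Per subexpression:
Each of the 6 symbol leaves contributes 1 transition (1 symbol, 0 ε).
  11 → 2 transitions (2 symbol, 0 ε)
  01 → 2 transitions (2 symbol, 0 ε)
  11 ∪ 01 → 8 transitions (4 symbol, 4 ε)
  0 ∪ 1 → 6 transitions (2 symbol, 4 ε)
  (11 ∪ 01)(0 ∪ 1) → 14 transitions (6 symbol, 8 ε)

14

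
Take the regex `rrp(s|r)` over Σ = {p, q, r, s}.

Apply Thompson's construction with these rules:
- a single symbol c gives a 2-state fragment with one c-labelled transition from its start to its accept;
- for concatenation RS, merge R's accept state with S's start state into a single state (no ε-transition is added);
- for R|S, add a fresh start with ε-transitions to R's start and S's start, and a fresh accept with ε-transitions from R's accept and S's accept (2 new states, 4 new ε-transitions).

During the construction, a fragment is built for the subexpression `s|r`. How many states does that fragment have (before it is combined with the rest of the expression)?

Fragment for `s|r`:
Each of the 2 symbol leaves contributes a 2-state fragment.
  s|r : 6 states

6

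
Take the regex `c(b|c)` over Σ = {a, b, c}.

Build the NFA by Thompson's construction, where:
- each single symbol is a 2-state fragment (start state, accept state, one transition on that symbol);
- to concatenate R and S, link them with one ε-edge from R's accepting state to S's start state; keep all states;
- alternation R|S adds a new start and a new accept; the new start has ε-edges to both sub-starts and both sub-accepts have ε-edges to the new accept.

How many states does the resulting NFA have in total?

Bottom-up over the parse tree:
Each of the 3 symbol leaves contributes a 2-state fragment.
  b|c — 6 states
  c(b|c) — 8 states

8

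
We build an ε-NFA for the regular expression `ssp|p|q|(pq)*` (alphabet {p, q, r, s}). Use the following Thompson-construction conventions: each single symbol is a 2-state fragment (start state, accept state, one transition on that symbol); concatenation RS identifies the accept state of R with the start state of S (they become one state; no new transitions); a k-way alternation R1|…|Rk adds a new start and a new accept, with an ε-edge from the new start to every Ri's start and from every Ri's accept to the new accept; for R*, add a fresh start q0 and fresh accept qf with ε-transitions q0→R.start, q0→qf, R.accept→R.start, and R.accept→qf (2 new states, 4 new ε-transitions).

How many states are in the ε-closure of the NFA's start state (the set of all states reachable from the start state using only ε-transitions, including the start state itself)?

8

Compute the ε-closure size of each fragment's start state recursively; a symbol fragment's start has no outgoing ε-edge, so its closure is just itself (size 1).
  ssp : same as the first factor's closure: |ε-closure| = 1
  pq : same as the first factor's closure: |ε-closure| = 1
  (pq)* : |ε-closure| = 1 (new start) + 1 (body) + 1 (new accept) = 3
  ssp|p|q|(pq)* : new start ε-reaches every alternative's start; at least one alternative accepts ε, so the union's new accept is reached too: |ε-closure| = 1 + 1 + 1 + 1 + 3 + 1 = 8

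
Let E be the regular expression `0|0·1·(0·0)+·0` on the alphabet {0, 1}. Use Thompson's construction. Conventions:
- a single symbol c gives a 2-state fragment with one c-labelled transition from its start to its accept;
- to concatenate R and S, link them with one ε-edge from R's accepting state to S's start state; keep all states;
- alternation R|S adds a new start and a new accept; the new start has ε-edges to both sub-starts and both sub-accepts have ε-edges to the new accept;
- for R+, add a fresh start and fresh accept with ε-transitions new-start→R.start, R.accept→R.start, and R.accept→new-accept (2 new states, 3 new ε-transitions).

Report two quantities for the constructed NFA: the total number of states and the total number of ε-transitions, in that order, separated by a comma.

16, 11

Per subexpression:
Each of the 6 symbol leaves contributes 2 states and 0 ε-transitions.
  0·0 = 4 states, 1 ε-transition
  (0·0)+ = 6 states, 4 ε-transitions
  0·1·(0·0)+·0 = 12 states, 7 ε-transitions
  0|0·1·(0·0)+·0 = 16 states, 11 ε-transitions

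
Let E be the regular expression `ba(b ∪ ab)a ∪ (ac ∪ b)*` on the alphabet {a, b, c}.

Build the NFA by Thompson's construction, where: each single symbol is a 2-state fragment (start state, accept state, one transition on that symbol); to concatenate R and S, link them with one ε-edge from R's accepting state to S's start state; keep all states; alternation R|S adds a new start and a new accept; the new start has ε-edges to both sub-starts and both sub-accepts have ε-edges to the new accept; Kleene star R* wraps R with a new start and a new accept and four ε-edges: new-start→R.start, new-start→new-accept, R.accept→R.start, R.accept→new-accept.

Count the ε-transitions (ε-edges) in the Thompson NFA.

Per subexpression:
Each of the 9 symbol leaves contributes 0 ε-transitions.
  ab : 1 ε-transition
  b ∪ ab : 5 ε-transitions
  ba(b ∪ ab)a : 8 ε-transitions
  ac : 1 ε-transition
  ac ∪ b : 5 ε-transitions
  (ac ∪ b)* : 9 ε-transitions
  ba(b ∪ ab)a ∪ (ac ∪ b)* : 21 ε-transitions

21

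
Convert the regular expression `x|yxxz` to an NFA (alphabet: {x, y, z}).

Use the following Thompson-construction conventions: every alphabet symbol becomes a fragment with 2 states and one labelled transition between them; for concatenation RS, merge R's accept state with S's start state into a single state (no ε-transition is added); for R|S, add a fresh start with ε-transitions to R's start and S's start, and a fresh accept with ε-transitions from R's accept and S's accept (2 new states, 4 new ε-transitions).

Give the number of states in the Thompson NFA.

9

Building bottom-up:
Each of the 5 symbol leaves contributes a 2-state fragment.
  yxxz → 5 states
  x|yxxz → 9 states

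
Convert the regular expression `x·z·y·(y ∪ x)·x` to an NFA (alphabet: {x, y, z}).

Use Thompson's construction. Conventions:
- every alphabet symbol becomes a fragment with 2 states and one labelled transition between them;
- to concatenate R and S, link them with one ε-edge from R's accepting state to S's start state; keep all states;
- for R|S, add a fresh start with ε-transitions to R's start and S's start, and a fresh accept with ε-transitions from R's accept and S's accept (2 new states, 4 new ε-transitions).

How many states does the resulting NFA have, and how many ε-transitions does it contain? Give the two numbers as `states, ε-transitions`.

14, 8

Recursing over subexpressions:
Each of the 6 symbol leaves contributes 2 states and 0 ε-transitions.
  y ∪ x — 6 states, 4 ε-transitions
  x·z·y·(y ∪ x)·x — 14 states, 8 ε-transitions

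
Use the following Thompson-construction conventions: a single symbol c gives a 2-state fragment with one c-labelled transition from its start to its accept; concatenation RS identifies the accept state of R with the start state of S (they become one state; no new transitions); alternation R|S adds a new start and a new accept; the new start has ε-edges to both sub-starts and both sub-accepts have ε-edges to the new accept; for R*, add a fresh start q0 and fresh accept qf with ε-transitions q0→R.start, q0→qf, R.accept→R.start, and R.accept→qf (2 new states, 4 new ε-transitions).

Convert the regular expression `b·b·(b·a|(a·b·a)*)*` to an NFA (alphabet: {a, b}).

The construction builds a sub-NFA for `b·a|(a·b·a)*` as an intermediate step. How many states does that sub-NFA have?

Fragment for `b·a|(a·b·a)*`:
Each of the 5 symbol leaves contributes a 2-state fragment.
  b·a : 3 states
  a·b·a : 4 states
  (a·b·a)* : 6 states
  b·a|(a·b·a)* : 11 states

11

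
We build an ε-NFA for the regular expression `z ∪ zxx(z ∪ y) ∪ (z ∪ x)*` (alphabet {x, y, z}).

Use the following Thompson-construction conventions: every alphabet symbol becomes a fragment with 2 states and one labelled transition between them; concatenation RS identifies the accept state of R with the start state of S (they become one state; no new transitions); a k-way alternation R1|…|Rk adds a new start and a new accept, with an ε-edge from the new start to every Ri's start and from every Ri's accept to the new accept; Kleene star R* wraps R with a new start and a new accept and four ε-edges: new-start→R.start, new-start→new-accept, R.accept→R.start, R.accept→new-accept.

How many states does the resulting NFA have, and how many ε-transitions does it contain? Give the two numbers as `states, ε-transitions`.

21, 18

Recursing over subexpressions:
Each of the 8 symbol leaves contributes 2 states and 0 ε-transitions.
  z ∪ y → 6 states, 4 ε-transitions
  zxx(z ∪ y) → 9 states, 4 ε-transitions
  z ∪ x → 6 states, 4 ε-transitions
  (z ∪ x)* → 8 states, 8 ε-transitions
  z ∪ zxx(z ∪ y) ∪ (z ∪ x)* → 21 states, 18 ε-transitions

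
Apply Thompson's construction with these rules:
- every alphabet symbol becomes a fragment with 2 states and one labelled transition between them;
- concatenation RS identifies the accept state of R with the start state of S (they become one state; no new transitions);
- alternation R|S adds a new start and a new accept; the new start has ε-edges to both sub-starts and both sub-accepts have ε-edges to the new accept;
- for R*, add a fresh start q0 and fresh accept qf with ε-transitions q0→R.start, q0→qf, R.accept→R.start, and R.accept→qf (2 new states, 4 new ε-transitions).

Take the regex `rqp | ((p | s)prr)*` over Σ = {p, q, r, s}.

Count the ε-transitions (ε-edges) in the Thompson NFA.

12

Building bottom-up:
Each of the 8 symbol leaves contributes 0 ε-transitions.
  rqp : 0 ε-transitions
  p | s : 4 ε-transitions
  (p | s)prr : 4 ε-transitions
  ((p | s)prr)* : 8 ε-transitions
  rqp | ((p | s)prr)* : 12 ε-transitions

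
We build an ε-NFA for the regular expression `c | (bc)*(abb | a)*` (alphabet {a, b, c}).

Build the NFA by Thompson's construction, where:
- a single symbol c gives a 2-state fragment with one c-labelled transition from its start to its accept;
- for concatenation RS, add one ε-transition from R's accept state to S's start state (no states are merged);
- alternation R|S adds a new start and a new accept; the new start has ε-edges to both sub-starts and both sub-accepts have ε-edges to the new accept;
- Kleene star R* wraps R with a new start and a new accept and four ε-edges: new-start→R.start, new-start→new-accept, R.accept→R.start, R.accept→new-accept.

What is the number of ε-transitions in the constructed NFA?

20

Building bottom-up:
Each of the 7 symbol leaves contributes 0 ε-transitions.
  bc : 1 ε-transition
  (bc)* : 5 ε-transitions
  abb : 2 ε-transitions
  abb | a : 6 ε-transitions
  (abb | a)* : 10 ε-transitions
  (bc)*(abb | a)* : 16 ε-transitions
  c | (bc)*(abb | a)* : 20 ε-transitions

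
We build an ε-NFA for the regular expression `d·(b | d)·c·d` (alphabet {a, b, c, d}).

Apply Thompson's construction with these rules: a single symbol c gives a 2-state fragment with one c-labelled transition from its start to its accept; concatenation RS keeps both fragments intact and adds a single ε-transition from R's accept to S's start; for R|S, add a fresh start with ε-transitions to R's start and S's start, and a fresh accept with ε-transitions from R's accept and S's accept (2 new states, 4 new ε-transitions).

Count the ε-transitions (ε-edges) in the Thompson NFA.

7

Building bottom-up:
Each of the 5 symbol leaves contributes 0 ε-transitions.
  b | d — 4 ε-transitions
  d·(b | d)·c·d — 7 ε-transitions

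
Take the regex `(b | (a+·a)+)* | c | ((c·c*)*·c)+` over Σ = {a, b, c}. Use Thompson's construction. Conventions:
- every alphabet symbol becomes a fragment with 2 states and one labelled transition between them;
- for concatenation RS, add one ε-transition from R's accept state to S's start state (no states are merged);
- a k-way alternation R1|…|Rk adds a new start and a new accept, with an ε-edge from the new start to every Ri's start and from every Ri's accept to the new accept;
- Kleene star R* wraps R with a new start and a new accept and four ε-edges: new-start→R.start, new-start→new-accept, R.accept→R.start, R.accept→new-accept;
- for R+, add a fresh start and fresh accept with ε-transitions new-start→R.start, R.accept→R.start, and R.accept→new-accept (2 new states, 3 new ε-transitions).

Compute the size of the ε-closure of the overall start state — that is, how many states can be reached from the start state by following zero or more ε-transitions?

Compute the ε-closure size of each fragment's start state recursively; a symbol fragment's start has no outgoing ε-edge, so its closure is just itself (size 1).
  a+ → new start ε-reaches only the body's start; the new accept needs a symbol first: C = 1 + 1 = 2
  a+·a → C equals the left operand's closure size = 2 (its accept is not ε-reachable, so the closure stops there)
  (a+·a)+ → new start ε-reaches only the body's start; the new accept needs a symbol first: C = 1 + 2 = 3
  b | (a+·a)+ → new start ε-reaches every alternative's start; none of them accept ε, so the new accept is not reached: C = 1 + 1 + 3 = 5
  (b | (a+·a)+)* → new start has ε-edges to the inner start and to the new accept, so C = 2 + 5 = 7
  c* → new start has ε-edges to the inner start and to the new accept, so C = 2 + 1 = 3
  c·c* → same as the first factor's closure: C = 1
  (c·c*)* → the star's fresh start ε-reaches both the body's start and the fresh accept: C = 2 + 1 = 3
  (c·c*)*·c → C = 3 + 1 = 4 (closure spills across the concat boundary because the left factor accepts ε)
  ((c·c*)*·c)+ → C = 1 + 4 = 5 (the body doesn't accept ε, so the new accept is not reached)
  (b | (a+·a)+)* | c | ((c·c*)*·c)+ → new start ε-reaches every alternative's start; at least one alternative accepts ε, so the union's new accept is reached too: C = 1 + 7 + 1 + 5 + 1 = 15

15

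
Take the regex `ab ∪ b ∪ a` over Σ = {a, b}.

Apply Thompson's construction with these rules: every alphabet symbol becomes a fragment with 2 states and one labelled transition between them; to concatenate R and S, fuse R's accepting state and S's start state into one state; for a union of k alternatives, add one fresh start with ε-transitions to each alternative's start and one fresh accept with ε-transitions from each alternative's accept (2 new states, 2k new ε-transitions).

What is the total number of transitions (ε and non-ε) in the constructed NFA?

Per subexpression:
Each of the 4 symbol leaves contributes 1 transition (1 symbol, 0 ε).
  ab → 2 transitions (2 symbol, 0 ε)
  ab ∪ b ∪ a → 10 transitions (4 symbol, 6 ε)

10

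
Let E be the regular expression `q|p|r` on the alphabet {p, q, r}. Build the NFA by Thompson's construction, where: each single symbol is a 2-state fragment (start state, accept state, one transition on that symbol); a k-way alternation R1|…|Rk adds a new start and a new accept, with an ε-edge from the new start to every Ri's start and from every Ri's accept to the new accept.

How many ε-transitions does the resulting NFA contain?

6

By structural recursion:
Each of the 3 symbol leaves contributes 0 ε-transitions.
  q|p|r = 6 ε-transitions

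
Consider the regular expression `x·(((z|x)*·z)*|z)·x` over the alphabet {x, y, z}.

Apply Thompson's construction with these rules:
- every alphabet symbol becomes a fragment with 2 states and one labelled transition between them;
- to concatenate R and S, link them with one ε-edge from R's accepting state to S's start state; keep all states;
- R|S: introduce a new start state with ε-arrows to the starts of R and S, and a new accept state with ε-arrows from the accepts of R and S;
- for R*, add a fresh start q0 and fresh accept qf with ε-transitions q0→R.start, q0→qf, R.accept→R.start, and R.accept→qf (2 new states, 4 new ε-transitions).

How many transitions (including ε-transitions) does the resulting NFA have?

25

Building bottom-up:
Each of the 6 symbol leaves contributes 1 transition (1 symbol, 0 ε).
  z|x : 6 transitions (2 symbol, 4 ε)
  (z|x)* : 10 transitions (2 symbol, 8 ε)
  (z|x)*·z : 12 transitions (3 symbol, 9 ε)
  ((z|x)*·z)* : 16 transitions (3 symbol, 13 ε)
  ((z|x)*·z)*|z : 21 transitions (4 symbol, 17 ε)
  x·(((z|x)*·z)*|z)·x : 25 transitions (6 symbol, 19 ε)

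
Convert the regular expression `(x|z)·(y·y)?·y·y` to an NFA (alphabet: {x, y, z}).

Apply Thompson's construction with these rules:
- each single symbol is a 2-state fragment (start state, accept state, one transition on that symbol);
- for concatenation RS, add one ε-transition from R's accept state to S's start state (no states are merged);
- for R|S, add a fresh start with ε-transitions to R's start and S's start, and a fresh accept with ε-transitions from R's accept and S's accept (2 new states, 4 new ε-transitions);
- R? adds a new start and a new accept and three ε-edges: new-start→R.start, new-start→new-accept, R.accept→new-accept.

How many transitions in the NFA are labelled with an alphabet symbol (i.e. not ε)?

Bottom-up over the parse tree:
Each of the 6 symbol leaves contributes exactly 1 symbol transition.
  x|z → 2 symbol transitions
  y·y → 2 symbol transitions
  (y·y)? → 2 symbol transitions
  (x|z)·(y·y)?·y·y → 6 symbol transitions

6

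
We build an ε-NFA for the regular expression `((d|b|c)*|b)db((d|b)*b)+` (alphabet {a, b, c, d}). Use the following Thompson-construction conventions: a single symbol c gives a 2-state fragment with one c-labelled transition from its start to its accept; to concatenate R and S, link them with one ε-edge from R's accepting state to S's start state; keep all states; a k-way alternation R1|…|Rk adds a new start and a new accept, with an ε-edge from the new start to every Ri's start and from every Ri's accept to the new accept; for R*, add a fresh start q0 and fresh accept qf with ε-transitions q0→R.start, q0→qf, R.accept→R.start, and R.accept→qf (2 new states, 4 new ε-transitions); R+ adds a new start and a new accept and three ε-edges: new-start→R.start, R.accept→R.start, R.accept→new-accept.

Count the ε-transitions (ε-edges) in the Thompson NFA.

Bottom-up over the parse tree:
Each of the 9 symbol leaves contributes 0 ε-transitions.
  d|b|c → 6 ε-transitions
  (d|b|c)* → 10 ε-transitions
  (d|b|c)*|b → 14 ε-transitions
  d|b → 4 ε-transitions
  (d|b)* → 8 ε-transitions
  (d|b)*b → 9 ε-transitions
  ((d|b)*b)+ → 12 ε-transitions
  ((d|b|c)*|b)db((d|b)*b)+ → 29 ε-transitions

29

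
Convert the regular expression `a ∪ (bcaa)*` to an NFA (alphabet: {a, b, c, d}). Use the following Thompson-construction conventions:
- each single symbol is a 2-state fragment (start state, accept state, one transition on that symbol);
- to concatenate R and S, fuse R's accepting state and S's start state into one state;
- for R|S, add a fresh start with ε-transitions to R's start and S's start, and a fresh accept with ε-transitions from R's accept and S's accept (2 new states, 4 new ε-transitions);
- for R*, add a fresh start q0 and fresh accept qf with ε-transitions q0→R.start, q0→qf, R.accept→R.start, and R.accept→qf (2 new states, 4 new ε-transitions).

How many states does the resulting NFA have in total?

Building bottom-up:
Each of the 5 symbol leaves contributes a 2-state fragment.
  bcaa : 5 states
  (bcaa)* : 7 states
  a ∪ (bcaa)* : 11 states

11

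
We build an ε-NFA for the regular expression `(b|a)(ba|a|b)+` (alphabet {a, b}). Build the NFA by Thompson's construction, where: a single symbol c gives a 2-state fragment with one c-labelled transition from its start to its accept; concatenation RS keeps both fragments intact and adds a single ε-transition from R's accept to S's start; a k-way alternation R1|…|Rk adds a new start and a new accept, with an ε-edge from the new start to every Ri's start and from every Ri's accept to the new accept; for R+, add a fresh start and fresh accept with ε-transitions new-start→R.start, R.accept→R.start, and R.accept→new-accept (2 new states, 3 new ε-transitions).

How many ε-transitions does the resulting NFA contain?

Per subexpression:
Each of the 6 symbol leaves contributes 0 ε-transitions.
  b|a → 4 ε-transitions
  ba → 1 ε-transition
  ba|a|b → 7 ε-transitions
  (ba|a|b)+ → 10 ε-transitions
  (b|a)(ba|a|b)+ → 15 ε-transitions

15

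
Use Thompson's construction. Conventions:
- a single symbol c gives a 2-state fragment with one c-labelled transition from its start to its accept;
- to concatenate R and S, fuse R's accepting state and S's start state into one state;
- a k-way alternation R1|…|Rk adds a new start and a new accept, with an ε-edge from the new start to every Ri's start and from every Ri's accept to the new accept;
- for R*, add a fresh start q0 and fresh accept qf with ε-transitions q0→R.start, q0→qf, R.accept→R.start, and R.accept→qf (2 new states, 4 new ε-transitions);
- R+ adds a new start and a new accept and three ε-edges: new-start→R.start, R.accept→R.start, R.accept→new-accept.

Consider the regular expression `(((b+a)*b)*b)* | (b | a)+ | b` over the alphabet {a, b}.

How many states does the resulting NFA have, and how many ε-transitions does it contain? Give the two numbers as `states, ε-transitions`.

25, 28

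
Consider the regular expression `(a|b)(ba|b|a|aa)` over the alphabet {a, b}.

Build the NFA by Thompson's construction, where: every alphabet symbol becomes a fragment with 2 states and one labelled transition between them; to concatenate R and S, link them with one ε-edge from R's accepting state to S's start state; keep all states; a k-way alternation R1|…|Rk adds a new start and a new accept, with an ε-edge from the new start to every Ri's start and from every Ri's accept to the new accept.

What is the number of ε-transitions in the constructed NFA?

15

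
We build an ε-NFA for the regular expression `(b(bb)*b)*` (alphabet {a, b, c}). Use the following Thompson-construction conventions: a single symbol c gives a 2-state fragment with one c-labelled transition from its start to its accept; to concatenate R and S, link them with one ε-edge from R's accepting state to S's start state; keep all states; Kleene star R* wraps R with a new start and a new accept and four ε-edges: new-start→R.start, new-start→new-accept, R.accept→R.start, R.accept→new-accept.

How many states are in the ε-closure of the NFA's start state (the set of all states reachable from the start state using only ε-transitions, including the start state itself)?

Let C(F) = |ε-closure(F.start)| within fragment F, and note whether F accepts ε. Symbol fragments have C = 1 and do not accept ε. Then:
  bb → |closure| equals the left operand's closure size = 1 (its accept is not ε-reachable, so the closure stops there)
  (bb)* → |closure| = 1 (new start) + 1 (body) + 1 (new accept) = 3
  b(bb)*b → |closure| equals the left operand's closure size = 1 (its accept is not ε-reachable, so the closure stops there)
  (b(bb)*b)* → |closure| = 1 (new start) + 1 (body) + 1 (new accept) = 3

3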